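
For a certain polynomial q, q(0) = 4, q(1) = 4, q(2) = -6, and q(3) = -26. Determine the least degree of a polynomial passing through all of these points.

2

Forward differences of the values at n = 0, 1, 2, 3:
  q  : 4  4  -6  -26
  Δ  : 0  -10  -20
  Δ^2: -10  -10
  Δ^3: 0
The second differences are constant (-10) and nonzero, while all higher differences vanish, so the minimal degree is 2.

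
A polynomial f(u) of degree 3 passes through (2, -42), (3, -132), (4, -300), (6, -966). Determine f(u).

Write f(u) = au^3 + bu^2 + cu + d. Substituting each data point gives a linear system:
  8a + 4b + 2c + d = -42
  27a + 9b + 3c + d = -132
  64a + 16b + 4c + d = -300
  216a + 36b + 6c + d = -966
Solving the system yields a = -4, b = -3, c = 1, d = 0.
So f(u) = -4u^3 - 3u^2 + u.
Check: f(6) = -966. ✓

f(u) = -4u^3 - 3u^2 + u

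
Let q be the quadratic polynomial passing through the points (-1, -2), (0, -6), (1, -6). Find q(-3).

Write q(n) = an^2 + bn + c. Substituting each data point gives a linear system:
  a - b + c = -2
  c = -6
  a + b + c = -6
Solving the system yields a = 2, b = -2, c = -6.
So q(n) = 2n^2 - 2n - 6.
Then q(-3) = 18.

18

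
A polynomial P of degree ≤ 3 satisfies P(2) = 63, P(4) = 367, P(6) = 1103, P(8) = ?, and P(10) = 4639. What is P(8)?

2463

The 4 known points determine the degree-3 polynomial uniquely.
Write P(t) = at^3 + bt^2 + ct + d. Substituting each data point gives a linear system:
  8a + 4b + 2c + d = 63
  64a + 16b + 4c + d = 367
  216a + 36b + 6c + d = 1103
  1000a + 100b + 10c + d = 4639
Solving the system yields a = 4, b = 6, c = 4, d = -1.
So P(t) = 4t^3 + 6t^2 + 4t - 1.
Then P(8) = 2463.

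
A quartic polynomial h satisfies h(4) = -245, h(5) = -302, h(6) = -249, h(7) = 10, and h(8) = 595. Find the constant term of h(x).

3

Write h(x) = ax^4 + bx^3 + cx^2 + dx + e. Substituting each data point gives a linear system:
  256a + 64b + 16c + 4d + e = -245
  625a + 125b + 25c + 5d + e = -302
  1296a + 216b + 36c + 6d + e = -249
  2401a + 343b + 49c + 7d + e = 10
  4096a + 512b + 64c + 8d + e = 595
Solving the system yields a = 1, b = -6, c = -6, d = -6, e = 3.
So h(x) = x^4 - 6x^3 - 6x^2 - 6x + 3.
The constant term is 3.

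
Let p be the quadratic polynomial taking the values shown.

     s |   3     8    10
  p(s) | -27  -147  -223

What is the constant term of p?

-3

Write p(s) = as^2 + bs + c. Substituting each data point gives a linear system:
  9a + 3b + c = -27
  64a + 8b + c = -147
  100a + 10b + c = -223
Solving the system yields a = -2, b = -2, c = -3.
So p(s) = -2s^2 - 2s - 3.
The constant term is -3.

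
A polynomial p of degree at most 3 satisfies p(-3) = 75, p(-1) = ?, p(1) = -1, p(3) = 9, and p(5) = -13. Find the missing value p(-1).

5

On equispaced nodes a degree-3 polynomial has vanishing fourth forward difference, so
  p(-3) - 4·p(-1) + 6·p(1) - 4·p(3) + p(5) = 0.
Substituting the known values and solving for p(-1):
  -4·p(-1) = -20
  p(-1) = 5.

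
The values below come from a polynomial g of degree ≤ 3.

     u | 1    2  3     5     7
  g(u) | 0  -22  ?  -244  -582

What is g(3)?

-66

The 4 known points determine the degree-3 polynomial uniquely.
Write g(u) = au^3 + bu^2 + cu + d. Substituting each data point gives a linear system:
  a + b + c + d = 0
  8a + 4b + 2c + d = -22
  125a + 25b + 5c + d = -244
  343a + 49b + 7c + d = -582
Solving the system yields a = -1, b = -5, c = 0, d = 6.
So g(u) = -u^3 - 5u^2 + 6.
Then g(3) = -66.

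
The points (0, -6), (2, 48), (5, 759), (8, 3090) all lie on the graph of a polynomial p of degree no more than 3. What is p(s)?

Write p(s) = as^3 + bs^2 + cs + d. Substituting each data point gives a linear system:
  d = -6
  8a + 4b + 2c + d = 48
  125a + 25b + 5c + d = 759
  512a + 64b + 8c + d = 3090
Solving the system yields a = 6, b = 0, c = 3, d = -6.
So p(s) = 6s^3 + 3s - 6.
Check: p(2) = 48. ✓

p(s) = 6s^3 + 3s - 6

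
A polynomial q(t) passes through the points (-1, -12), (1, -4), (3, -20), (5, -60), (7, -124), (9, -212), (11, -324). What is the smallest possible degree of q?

Forward differences of the values at t = -1, 1, 3, 5, 7, 9, 11:
  q  : -12  -4  -20  -60  -124  -212  -324
  Δ  : 8  -16  -40  -64  -88  -112
  Δ^2: -24  -24  -24  -24  -24
  Δ^3: 0  0  0  0
  Δ^4: 0  0  0
  Δ^5: 0  0
  Δ^6: 0
The second differences are constant (-24) and nonzero, while all higher differences vanish, so the minimal degree is 2.

2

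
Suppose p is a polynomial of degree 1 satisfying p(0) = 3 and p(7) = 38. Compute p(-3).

Using the Lagrange interpolation formula with nodes 0, 7:
  L_0(s) = (s - 7) / -7
  L_1(s) = s / 7
Then p(s) = 3·L_0(s) + 38·L_1(s).
Expanding and collecting terms gives p(s) = 5s + 3.
Evaluating at s = -3: p(-3) = -12.

-12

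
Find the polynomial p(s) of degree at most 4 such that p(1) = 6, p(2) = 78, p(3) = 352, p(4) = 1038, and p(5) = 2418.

p(s) = 3s^4 + 5s^3 - 4s^2 + 4s - 2

Using the Lagrange interpolation formula with nodes 1, 2, 3, 4, 5:
  L_0(s) = (s - 2)(s - 3)(s - 4)(s - 5) / 24
  L_1(s) = (s - 1)(s - 3)(s - 4)(s - 5) / -6
  L_2(s) = (s - 1)(s - 2)(s - 4)(s - 5) / 4
  L_3(s) = (s - 1)(s - 2)(s - 3)(s - 5) / -6
  L_4(s) = (s - 1)(s - 2)(s - 3)(s - 4) / 24
Then p(s) = 6·L_0(s) + 78·L_1(s) + 352·L_2(s) + 1038·L_3(s) + 2418·L_4(s).
Expanding and collecting terms gives p(s) = 3s^4 + 5s^3 - 4s^2 + 4s - 2.
Check: p(2) = 78. ✓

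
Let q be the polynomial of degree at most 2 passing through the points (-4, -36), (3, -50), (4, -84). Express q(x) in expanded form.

q(x) = -4x^2 - 6x + 4

Using the Lagrange interpolation formula with nodes -4, 3, 4:
  L_0(x) = (x - 3)(x - 4) / 56
  L_1(x) = (x + 4)(x - 4) / -7
  L_2(x) = (x + 4)(x - 3) / 8
Then q(x) = -36·L_0(x) - 50·L_1(x) - 84·L_2(x).
Expanding and collecting terms gives q(x) = -4x² - 6x + 4.
Check: q(4) = -84. ✓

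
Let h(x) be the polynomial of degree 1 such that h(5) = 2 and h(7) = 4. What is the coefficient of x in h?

Write h(x) = ax + b. Substituting each data point gives a linear system:
  5a + b = 2
  7a + b = 4
Solving the system yields a = 1, b = -3.
So h(x) = x - 3.
The leading coefficient is 1.

1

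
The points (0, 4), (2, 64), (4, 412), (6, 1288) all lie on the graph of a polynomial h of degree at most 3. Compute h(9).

4117

Using the Lagrange interpolation formula with nodes 0, 2, 4, 6:
  L_0(s) = (s - 2)(s - 4)(s - 6) / -48
  L_1(s) = s(s - 4)(s - 6) / 16
  L_2(s) = s(s - 2)(s - 6) / -16
  L_3(s) = s(s - 2)(s - 4) / 48
Then h(s) = 4·L_0(s) + 64·L_1(s) + 412·L_2(s) + 1288·L_3(s).
Expanding and collecting terms gives h(s) = 5s^3 + 6s^2 - 2s + 4.
Evaluating at s = 9: h(9) = 4117.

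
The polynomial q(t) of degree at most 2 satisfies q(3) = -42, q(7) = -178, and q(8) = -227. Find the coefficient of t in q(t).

-4

Write q(t) = at^2 + bt + c. Substituting each data point gives a linear system:
  9a + 3b + c = -42
  49a + 7b + c = -178
  64a + 8b + c = -227
Solving the system yields a = -3, b = -4, c = -3.
So q(t) = -3t^2 - 4t - 3.
The coefficient of t is -4.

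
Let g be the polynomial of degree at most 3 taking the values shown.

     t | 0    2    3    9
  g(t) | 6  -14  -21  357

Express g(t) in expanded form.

g(t) = t^3 - 4t^2 - 6t + 6

Write g(t) = at^3 + bt^2 + ct + d. Substituting each data point gives a linear system:
  d = 6
  8a + 4b + 2c + d = -14
  27a + 9b + 3c + d = -21
  729a + 81b + 9c + d = 357
Solving the system yields a = 1, b = -4, c = -6, d = 6.
So g(t) = t^3 - 4t^2 - 6t + 6.
Check: g(0) = 6. ✓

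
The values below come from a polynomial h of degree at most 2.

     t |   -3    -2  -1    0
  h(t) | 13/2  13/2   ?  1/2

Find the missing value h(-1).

9/2

The 3 known points determine the degree-2 polynomial uniquely.
Write h(t) = at^2 + bt + c. Substituting each data point gives a linear system:
  9a - 3b + c = 13/2
  4a - 2b + c = 13/2
  c = 1/2
Solving the system yields a = -1, b = -5, c = 1/2.
So h(t) = -t^2 - 5t + 1/2.
Then h(-1) = 9/2.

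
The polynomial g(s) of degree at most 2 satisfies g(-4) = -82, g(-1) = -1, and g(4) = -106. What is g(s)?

Using the Lagrange interpolation formula with nodes -4, -1, 4:
  L_0(s) = (s + 1)(s - 4) / 24
  L_1(s) = (s + 4)(s - 4) / -15
  L_2(s) = (s + 4)(s + 1) / 40
Then g(s) = -82·L_0(s) - 1·L_1(s) - 106·L_2(s).
Expanding and collecting terms gives g(s) = -6s^2 - 3s + 2.
Check: g(-1) = -1. ✓

g(s) = -6s^2 - 3s + 2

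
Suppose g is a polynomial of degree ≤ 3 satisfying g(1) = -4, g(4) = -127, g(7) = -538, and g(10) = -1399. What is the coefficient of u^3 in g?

Write g(u) = au^3 + bu^2 + cu + d. Substituting each data point gives a linear system:
  a + b + c + d = -4
  64a + 16b + 4c + d = -127
  343a + 49b + 7c + d = -538
  1000a + 100b + 10c + d = -1399
Solving the system yields a = -1, b = -4, c = 0, d = 1.
So g(u) = -u^3 - 4u^2 + 1.
The leading coefficient is -1.

-1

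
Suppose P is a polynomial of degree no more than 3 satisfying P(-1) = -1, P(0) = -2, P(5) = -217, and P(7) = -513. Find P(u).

Using the Lagrange interpolation formula with nodes -1, 0, 5, 7:
  L_0(u) = u(u - 5)(u - 7) / -48
  L_1(u) = (u + 1)(u - 5)(u - 7) / 35
  L_2(u) = (u + 1)u(u - 7) / -60
  L_3(u) = (u + 1)u(u - 5) / 112
Then P(u) = -1·L_0(u) - 2·L_1(u) - 217·L_2(u) - 513·L_3(u).
Expanding and collecting terms gives P(u) = -u^3 - 3u^2 - 3u - 2.
Check: P(5) = -217. ✓

P(u) = -u^3 - 3u^2 - 3u - 2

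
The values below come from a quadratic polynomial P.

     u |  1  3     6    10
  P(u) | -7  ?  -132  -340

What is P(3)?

-39

The 3 known points determine the degree-2 polynomial uniquely.
Write P(u) = au^2 + bu + c. Substituting each data point gives a linear system:
  a + b + c = -7
  36a + 6b + c = -132
  100a + 10b + c = -340
Solving the system yields a = -3, b = -4, c = 0.
So P(u) = -3u² - 4u.
Then P(3) = -39.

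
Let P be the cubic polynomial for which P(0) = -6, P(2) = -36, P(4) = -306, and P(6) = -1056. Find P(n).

Using the Lagrange interpolation formula with nodes 0, 2, 4, 6:
  L_0(n) = (n - 2)(n - 4)(n - 6) / -48
  L_1(n) = n(n - 4)(n - 6) / 16
  L_2(n) = n(n - 2)(n - 6) / -16
  L_3(n) = n(n - 2)(n - 4) / 48
Then P(n) = -6·L_0(n) - 36·L_1(n) - 306·L_2(n) - 1056·L_3(n).
Expanding and collecting terms gives P(n) = -5n^3 + 5n - 6.
Check: P(6) = -1056. ✓

P(n) = -5n^3 + 5n - 6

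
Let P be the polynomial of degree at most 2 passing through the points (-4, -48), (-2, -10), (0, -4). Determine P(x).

P(x) = -4x^2 - 5x - 4

Using the Lagrange interpolation formula with nodes -4, -2, 0:
  L_0(x) = (x + 2)x / 8
  L_1(x) = (x + 4)x / -4
  L_2(x) = (x + 4)(x + 2) / 8
Then P(x) = -48·L_0(x) - 10·L_1(x) - 4·L_2(x).
Expanding and collecting terms gives P(x) = -4x² - 5x - 4.
Check: P(-4) = -48. ✓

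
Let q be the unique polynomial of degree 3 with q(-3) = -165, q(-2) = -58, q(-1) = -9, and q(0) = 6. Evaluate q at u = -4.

-354

Write q(u) = au^3 + bu^2 + cu + d. Substituting each data point gives a linear system:
  -27a + 9b - 3c + d = -165
  -8a + 4b - 2c + d = -58
  -a + b - c + d = -9
  d = 6
Solving the system yields a = 4, b = -5, c = 6, d = 6.
So q(u) = 4u³ - 5u² + 6u + 6.
Then q(-4) = -354.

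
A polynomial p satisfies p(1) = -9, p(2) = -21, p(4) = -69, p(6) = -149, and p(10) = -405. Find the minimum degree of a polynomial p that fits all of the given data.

Divided differences on the nodes 1, 2, 4, 6, 10:
  order 0: -9  -21  -69  -149  -405
  order 1: -12  -24  -40  -64
  order 2: -4  -4  -4
  order 3: 0  0
  order 4: 0
The order-2 divided differences are all -4 (nonzero) and every higher order vanishes, so the data lies on a polynomial of degree exactly 2.

2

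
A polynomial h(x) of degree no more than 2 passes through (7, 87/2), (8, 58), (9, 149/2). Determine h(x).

h(x) = x^2 - (1/2)x - 2

Using the Lagrange interpolation formula with nodes 7, 8, 9:
  L_0(x) = (x - 8)(x - 9) / 2
  L_1(x) = (x - 7)(x - 9) / -1
  L_2(x) = (x - 7)(x - 8) / 2
Then h(x) = 87/2·L_0(x) + 58·L_1(x) + 149/2·L_2(x).
Expanding and collecting terms gives h(x) = x^2 - (1/2)x - 2.
Check: h(9) = 149/2. ✓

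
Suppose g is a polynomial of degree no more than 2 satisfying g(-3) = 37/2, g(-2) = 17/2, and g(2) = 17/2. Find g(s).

g(s) = 2s^2 + 1/2

Write g(s) = as^2 + bs + c. Substituting each data point gives a linear system:
  9a - 3b + c = 37/2
  4a - 2b + c = 17/2
  4a + 2b + c = 17/2
Solving the system yields a = 2, b = 0, c = 1/2.
So g(s) = 2s^2 + 1/2.
Check: g(-2) = 17/2. ✓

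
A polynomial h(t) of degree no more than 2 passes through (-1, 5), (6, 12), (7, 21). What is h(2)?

-4

Using the Lagrange interpolation formula with nodes -1, 6, 7:
  L_0(t) = (t - 6)(t - 7) / 56
  L_1(t) = (t + 1)(t - 7) / -7
  L_2(t) = (t + 1)(t - 6) / 8
Then h(t) = 5·L_0(t) + 12·L_1(t) + 21·L_2(t).
Expanding and collecting terms gives h(t) = t^2 - 4t.
Evaluating at t = 2: h(2) = -4.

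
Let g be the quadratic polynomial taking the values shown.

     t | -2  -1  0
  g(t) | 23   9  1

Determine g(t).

g(t) = 3t^2 - 5t + 1

Using the Lagrange interpolation formula with nodes -2, -1, 0:
  L_0(t) = (t + 1)t / 2
  L_1(t) = (t + 2)t / -1
  L_2(t) = (t + 2)(t + 1) / 2
Then g(t) = 23·L_0(t) + 9·L_1(t) + 1·L_2(t).
Expanding and collecting terms gives g(t) = 3t^2 - 5t + 1.
Check: g(-1) = 9. ✓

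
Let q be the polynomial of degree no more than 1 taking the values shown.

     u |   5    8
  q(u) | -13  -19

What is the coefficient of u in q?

-2

Write q(u) = au + b. Substituting each data point gives a linear system:
  5a + b = -13
  8a + b = -19
Solving the system yields a = -2, b = -3.
So q(u) = -2u - 3.
The leading coefficient is -2.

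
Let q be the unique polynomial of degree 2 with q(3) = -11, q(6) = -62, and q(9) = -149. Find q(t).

Write q(t) = at^2 + bt + c. Substituting each data point gives a linear system:
  9a + 3b + c = -11
  36a + 6b + c = -62
  81a + 9b + c = -149
Solving the system yields a = -2, b = 1, c = 4.
So q(t) = -2t² + t + 4.
Check: q(3) = -11. ✓

q(t) = -2t^2 + t + 4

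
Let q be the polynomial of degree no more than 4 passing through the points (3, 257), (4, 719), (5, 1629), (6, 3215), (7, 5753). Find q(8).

9567

Using the Lagrange interpolation formula with nodes 3, 4, 5, 6, 7:
  L_0(n) = (n - 4)(n - 5)(n - 6)(n - 7) / 24
  L_1(n) = (n - 3)(n - 5)(n - 6)(n - 7) / -6
  L_2(n) = (n - 3)(n - 4)(n - 6)(n - 7) / 4
  L_3(n) = (n - 3)(n - 4)(n - 5)(n - 7) / -6
  L_4(n) = (n - 3)(n - 4)(n - 5)(n - 6) / 24
Then q(n) = 257·L_0(n) + 719·L_1(n) + 1629·L_2(n) + 3215·L_3(n) + 5753·L_4(n).
Expanding and collecting terms gives q(n) = 2n^4 + 2n^3 + 6n^2 - 4n - 1.
Evaluating at n = 8: q(8) = 9567.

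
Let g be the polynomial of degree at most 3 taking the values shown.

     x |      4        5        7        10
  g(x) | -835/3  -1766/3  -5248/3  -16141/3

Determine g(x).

Write g(x) = ax^3 + bx^2 + cx + d. Substituting each data point gives a linear system:
  64a + 16b + 4c + d = -835/3
  125a + 25b + 5c + d = -1766/3
  343a + 49b + 7c + d = -5248/3
  1000a + 100b + 10c + d = -16141/3
Solving the system yields a = -6, b = 6, c = 5/3, d = 3.
So g(x) = -6x^3 + 6x^2 + (5/3)x + 3.
Check: g(5) = -1766/3. ✓

g(x) = -6x^3 + 6x^2 + (5/3)x + 3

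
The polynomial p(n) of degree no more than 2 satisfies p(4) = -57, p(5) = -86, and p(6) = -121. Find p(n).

Using the Lagrange interpolation formula with nodes 4, 5, 6:
  L_0(n) = (n - 5)(n - 6) / 2
  L_1(n) = (n - 4)(n - 6) / -1
  L_2(n) = (n - 4)(n - 5) / 2
Then p(n) = -57·L_0(n) - 86·L_1(n) - 121·L_2(n).
Expanding and collecting terms gives p(n) = -3n^2 - 2n - 1.
Check: p(6) = -121. ✓

p(n) = -3n^2 - 2n - 1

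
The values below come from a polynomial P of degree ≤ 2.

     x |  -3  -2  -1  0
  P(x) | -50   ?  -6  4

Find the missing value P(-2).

On equispaced nodes a degree-2 polynomial has vanishing third forward difference, so
  - P(-3) + 3·P(-2) - 3·P(-1) + P(0) = 0.
Substituting the known values and solving for P(-2):
  3·P(-2) = -72
  P(-2) = -24.

-24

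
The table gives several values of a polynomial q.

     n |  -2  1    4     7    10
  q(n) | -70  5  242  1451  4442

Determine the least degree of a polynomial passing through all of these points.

3

Forward differences of the values at n = -2, 1, 4, 7, 10:
  q  : -70  5  242  1451  4442
  Δ  : 75  237  1209  2991
  Δ^2: 162  972  1782
  Δ^3: 810  810
  Δ^4: 0
The third differences are constant (810) and nonzero, while all higher differences vanish, so the minimal degree is 3.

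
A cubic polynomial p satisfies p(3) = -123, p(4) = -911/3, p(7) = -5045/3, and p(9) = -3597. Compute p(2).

-95/3

Using the Lagrange interpolation formula with nodes 3, 4, 7, 9:
  L_0(s) = (s - 4)(s - 7)(s - 9) / -24
  L_1(s) = (s - 3)(s - 7)(s - 9) / 15
  L_2(s) = (s - 3)(s - 4)(s - 9) / -24
  L_3(s) = (s - 3)(s - 4)(s - 7) / 60
Then p(s) = -123·L_0(s) - 911/3·L_1(s) - 5045/3·L_2(s) - 3597·L_3(s).
Expanding and collecting terms gives p(s) = -5s^3 + (1/3)s^2 + 2s + 3.
Evaluating at s = 2: p(2) = -95/3.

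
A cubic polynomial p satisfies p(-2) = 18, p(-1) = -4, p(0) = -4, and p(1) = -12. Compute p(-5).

516

Write p(x) = ax^3 + bx^2 + cx + d. Substituting each data point gives a linear system:
  -8a + 4b - 2c + d = 18
  -a + b - c + d = -4
  d = -4
  a + b + c + d = -12
Solving the system yields a = -5, b = -4, c = 1, d = -4.
So p(x) = -5x³ - 4x² + x - 4.
Then p(-5) = 516.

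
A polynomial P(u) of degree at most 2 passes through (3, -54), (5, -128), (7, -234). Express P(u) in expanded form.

Using the Lagrange interpolation formula with nodes 3, 5, 7:
  L_0(u) = (u - 5)(u - 7) / 8
  L_1(u) = (u - 3)(u - 7) / -4
  L_2(u) = (u - 3)(u - 5) / 8
Then P(u) = -54·L_0(u) - 128·L_1(u) - 234·L_2(u).
Expanding and collecting terms gives P(u) = -4u^2 - 5u - 3.
Check: P(5) = -128. ✓

P(u) = -4u^2 - 5u - 3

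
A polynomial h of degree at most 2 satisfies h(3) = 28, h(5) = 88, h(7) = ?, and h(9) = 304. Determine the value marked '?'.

On equispaced nodes a degree-2 polynomial has vanishing third forward difference, so
  - h(3) + 3·h(5) - 3·h(7) + h(9) = 0.
Substituting the known values and solving for h(7):
  -3·h(7) = -540
  h(7) = 180.

180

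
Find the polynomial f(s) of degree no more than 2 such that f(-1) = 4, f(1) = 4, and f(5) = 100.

Write f(s) = as^2 + bs + c. Substituting each data point gives a linear system:
  a - b + c = 4
  a + b + c = 4
  25a + 5b + c = 100
Solving the system yields a = 4, b = 0, c = 0.
So f(s) = 4s^2.
Check: f(5) = 100. ✓

f(s) = 4s^2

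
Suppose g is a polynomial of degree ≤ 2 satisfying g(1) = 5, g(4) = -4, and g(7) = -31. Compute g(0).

Using the Lagrange interpolation formula with nodes 1, 4, 7:
  L_0(u) = (u - 4)(u - 7) / 18
  L_1(u) = (u - 1)(u - 7) / -9
  L_2(u) = (u - 1)(u - 4) / 18
Then g(u) = 5·L_0(u) - 4·L_1(u) - 31·L_2(u).
Expanding and collecting terms gives g(u) = -u^2 + 2u + 4.
Evaluating at u = 0: g(0) = 4.

4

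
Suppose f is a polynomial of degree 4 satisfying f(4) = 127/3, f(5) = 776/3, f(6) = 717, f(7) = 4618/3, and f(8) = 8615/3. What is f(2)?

Using the Lagrange interpolation formula with nodes 4, 5, 6, 7, 8:
  L_0(t) = (t - 5)(t - 6)(t - 7)(t - 8) / 24
  L_1(t) = (t - 4)(t - 6)(t - 7)(t - 8) / -6
  L_2(t) = (t - 4)(t - 5)(t - 7)(t - 8) / 4
  L_3(t) = (t - 4)(t - 5)(t - 6)(t - 8) / -6
  L_4(t) = (t - 4)(t - 5)(t - 6)(t - 7) / 24
Then f(t) = 127/3·L_0(t) + 776/3·L_1(t) + 717·L_2(t) + 4618/3·L_3(t) + 8615/3·L_4(t).
Expanding and collecting terms gives f(t) = t^4 - (5/3)t^3 - 5t^2 - 6t - 3.
Evaluating at t = 2: f(2) = -97/3.

-97/3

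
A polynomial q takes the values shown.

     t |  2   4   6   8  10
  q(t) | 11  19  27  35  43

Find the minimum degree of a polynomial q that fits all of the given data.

Forward differences of the values at t = 2, 4, 6, 8, 10:
  q  : 11  19  27  35  43
  Δ  : 8  8  8  8
  Δ^2: 0  0  0
  Δ^3: 0  0
  Δ^4: 0
The first differences are constant (8) and nonzero, while all higher differences vanish, so the minimal degree is 1.

1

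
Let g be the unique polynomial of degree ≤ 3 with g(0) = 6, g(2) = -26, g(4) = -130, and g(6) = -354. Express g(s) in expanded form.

Write g(s) = as^3 + bs^2 + cs + d. Substituting each data point gives a linear system:
  d = 6
  8a + 4b + 2c + d = -26
  64a + 16b + 4c + d = -130
  216a + 36b + 6c + d = -354
Solving the system yields a = -1, b = -3, c = -6, d = 6.
So g(s) = -s³ - 3s² - 6s + 6.
Check: g(4) = -130. ✓

g(s) = -s^3 - 3s^2 - 6s + 6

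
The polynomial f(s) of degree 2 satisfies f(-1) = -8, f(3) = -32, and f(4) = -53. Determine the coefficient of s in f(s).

Write f(s) = as^2 + bs + c. Substituting each data point gives a linear system:
  a - b + c = -8
  9a + 3b + c = -32
  16a + 4b + c = -53
Solving the system yields a = -3, b = 0, c = -5.
So f(s) = -3s^2 - 5.
The coefficient of s is 0.

0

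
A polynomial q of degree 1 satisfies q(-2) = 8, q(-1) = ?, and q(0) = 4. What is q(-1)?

On equispaced nodes a degree-1 polynomial has vanishing second forward difference, so
  q(-2) - 2·q(-1) + q(0) = 0.
Substituting the known values and solving for q(-1):
  -2·q(-1) = -12
  q(-1) = 6.

6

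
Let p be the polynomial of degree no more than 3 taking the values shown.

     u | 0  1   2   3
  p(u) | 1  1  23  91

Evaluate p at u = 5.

Using the Lagrange interpolation formula with nodes 0, 1, 2, 3:
  L_0(u) = (u - 1)(u - 2)(u - 3) / -6
  L_1(u) = u(u - 2)(u - 3) / 2
  L_2(u) = u(u - 1)(u - 3) / -2
  L_3(u) = u(u - 1)(u - 2) / 6
Then p(u) = 1·L_0(u) + 1·L_1(u) + 23·L_2(u) + 91·L_3(u).
Expanding and collecting terms gives p(u) = 4u^3 - u^2 - 3u + 1.
Evaluating at u = 5: p(5) = 461.

461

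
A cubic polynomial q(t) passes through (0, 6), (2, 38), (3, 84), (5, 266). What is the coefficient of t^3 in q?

1

Write q(t) = at^3 + bt^2 + ct + d. Substituting each data point gives a linear system:
  d = 6
  8a + 4b + 2c + d = 38
  27a + 9b + 3c + d = 84
  125a + 25b + 5c + d = 266
Solving the system yields a = 1, b = 5, c = 2, d = 6.
So q(t) = t³ + 5t² + 2t + 6.
The leading coefficient is 1.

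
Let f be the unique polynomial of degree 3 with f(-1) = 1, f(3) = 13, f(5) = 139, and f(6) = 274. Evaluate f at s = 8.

Using the Lagrange interpolation formula with nodes -1, 3, 5, 6:
  L_0(s) = (s - 3)(s - 5)(s - 6) / -168
  L_1(s) = (s + 1)(s - 5)(s - 6) / 24
  L_2(s) = (s + 1)(s - 3)(s - 6) / -12
  L_3(s) = (s + 1)(s - 3)(s - 5) / 21
Then f(s) = 1·L_0(s) + 13·L_1(s) + 139·L_2(s) + 274·L_3(s).
Expanding and collecting terms gives f(s) = 2s^3 - 4s^2 - 3s + 4.
Evaluating at s = 8: f(8) = 748.

748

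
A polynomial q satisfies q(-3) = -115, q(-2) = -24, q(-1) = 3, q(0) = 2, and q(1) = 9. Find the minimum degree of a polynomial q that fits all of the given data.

3

Forward differences of the values at n = -3, -2, -1, 0, 1:
  q  : -115  -24  3  2  9
  Δ  : 91  27  -1  7
  Δ^2: -64  -28  8
  Δ^3: 36  36
  Δ^4: 0
The third differences are constant (36) and nonzero, while all higher differences vanish, so the minimal degree is 3.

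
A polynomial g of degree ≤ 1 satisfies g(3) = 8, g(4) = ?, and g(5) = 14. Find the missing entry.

The 2 known points determine the degree-1 polynomial uniquely.
Write g(s) = as + b. Substituting each data point gives a linear system:
  3a + b = 8
  5a + b = 14
Solving the system yields a = 3, b = -1.
So g(s) = 3s - 1.
Then g(4) = 11.

11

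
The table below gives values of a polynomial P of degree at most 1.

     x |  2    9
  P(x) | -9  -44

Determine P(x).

P(x) = -5x + 1

Write P(x) = ax + b. Substituting each data point gives a linear system:
  2a + b = -9
  9a + b = -44
Solving the system yields a = -5, b = 1.
So P(x) = -5x + 1.
Check: P(9) = -44. ✓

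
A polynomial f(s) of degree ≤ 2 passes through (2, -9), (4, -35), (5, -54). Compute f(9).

Write f(s) = as^2 + bs + c. Substituting each data point gives a linear system:
  4a + 2b + c = -9
  16a + 4b + c = -35
  25a + 5b + c = -54
Solving the system yields a = -2, b = -1, c = 1.
So f(s) = -2s^2 - s + 1.
Then f(9) = -170.

-170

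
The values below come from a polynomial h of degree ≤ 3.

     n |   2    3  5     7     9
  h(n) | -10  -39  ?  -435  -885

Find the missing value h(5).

The 4 known points determine the degree-3 polynomial uniquely.
Write h(n) = an^3 + bn^2 + cn + d. Substituting each data point gives a linear system:
  8a + 4b + 2c + d = -10
  27a + 9b + 3c + d = -39
  343a + 49b + 7c + d = -435
  729a + 81b + 9c + d = -885
Solving the system yields a = -1, b = -2, c = 0, d = 6.
So h(n) = -n^3 - 2n^2 + 6.
Then h(5) = -169.

-169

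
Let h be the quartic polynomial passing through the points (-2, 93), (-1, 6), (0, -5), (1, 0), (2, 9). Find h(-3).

364

Forward differences of the values at t = -2, -1, 0, 1, 2:
  h  : 93  6  -5  0  9
  Δ  : -87  -11  5  9
  Δ^2: 76  16  4
  Δ^3: -60  -12
  Δ^4: 48
The fourth differences are constant, confirming degree 4.
Interpolating (Newton forward form) and evaluating at t = -3 gives h(-3) = 364.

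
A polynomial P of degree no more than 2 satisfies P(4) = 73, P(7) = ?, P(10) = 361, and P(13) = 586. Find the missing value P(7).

The 3 known points determine the degree-2 polynomial uniquely.
Write P(t) = at^2 + bt + c. Substituting each data point gives a linear system:
  16a + 4b + c = 73
  100a + 10b + c = 361
  169a + 13b + c = 586
Solving the system yields a = 3, b = 6, c = 1.
So P(t) = 3t^2 + 6t + 1.
Then P(7) = 190.

190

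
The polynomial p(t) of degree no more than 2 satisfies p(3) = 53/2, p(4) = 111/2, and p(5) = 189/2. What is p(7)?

405/2

Forward differences of the values at t = 3, 4, 5:
  p  : 53/2  111/2  189/2
  Δ  : 29  39
  Δ^2: 10
The second differences are constant, confirming degree 2.
Interpolating (Newton forward form) and evaluating at t = 7 gives p(7) = 405/2.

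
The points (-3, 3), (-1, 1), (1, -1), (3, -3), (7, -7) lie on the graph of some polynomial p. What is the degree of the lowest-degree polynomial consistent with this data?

Divided differences on the nodes -3, -1, 1, 3, 7:
  order 0: 3  1  -1  -3  -7
  order 1: -1  -1  -1  -1
  order 2: 0  0  0
  order 3: 0  0
  order 4: 0
The order-1 divided differences are all -1 (nonzero) and every higher order vanishes, so the data lies on a polynomial of degree exactly 1.

1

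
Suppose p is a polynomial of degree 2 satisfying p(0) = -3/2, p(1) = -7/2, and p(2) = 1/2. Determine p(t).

Using the Lagrange interpolation formula with nodes 0, 1, 2:
  L_0(t) = (t - 1)(t - 2) / 2
  L_1(t) = t(t - 2) / -1
  L_2(t) = t(t - 1) / 2
Then p(t) = -3/2·L_0(t) - 7/2·L_1(t) + 1/2·L_2(t).
Expanding and collecting terms gives p(t) = 3t² - 5t - 3/2.
Check: p(2) = 1/2. ✓

p(t) = 3t^2 - 5t - 3/2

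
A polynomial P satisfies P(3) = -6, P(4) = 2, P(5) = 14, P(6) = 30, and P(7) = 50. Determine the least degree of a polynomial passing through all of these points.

2

Forward differences of the values at s = 3, 4, 5, 6, 7:
  P  : -6  2  14  30  50
  Δ  : 8  12  16  20
  Δ^2: 4  4  4
  Δ^3: 0  0
  Δ^4: 0
The second differences are constant (4) and nonzero, while all higher differences vanish, so the minimal degree is 2.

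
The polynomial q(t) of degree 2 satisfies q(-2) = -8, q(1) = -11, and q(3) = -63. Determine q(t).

Using the Lagrange interpolation formula with nodes -2, 1, 3:
  L_0(t) = (t - 1)(t - 3) / 15
  L_1(t) = (t + 2)(t - 3) / -6
  L_2(t) = (t + 2)(t - 1) / 10
Then q(t) = -8·L_0(t) - 11·L_1(t) - 63·L_2(t).
Expanding and collecting terms gives q(t) = -5t² - 6t.
Check: q(-2) = -8. ✓

q(t) = -5t^2 - 6t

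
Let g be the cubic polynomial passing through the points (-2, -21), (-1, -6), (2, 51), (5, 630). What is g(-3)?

-74

Write g(t) = at^3 + bt^2 + ct + d. Substituting each data point gives a linear system:
  -8a + 4b - 2c + d = -21
  -a + b - c + d = -6
  8a + 4b + 2c + d = 51
  125a + 25b + 5c + d = 630
Solving the system yields a = 4, b = 5, c = 2, d = -5.
So g(t) = 4t^3 + 5t^2 + 2t - 5.
Then g(-3) = -74.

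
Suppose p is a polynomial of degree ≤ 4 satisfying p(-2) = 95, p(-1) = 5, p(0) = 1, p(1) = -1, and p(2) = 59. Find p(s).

Using the Lagrange interpolation formula with nodes -2, -1, 0, 1, 2:
  L_0(s) = (s + 1)s(s - 1)(s - 2) / 24
  L_1(s) = (s + 2)s(s - 1)(s - 2) / -6
  L_2(s) = (s + 2)(s + 1)(s - 1)(s - 2) / 4
  L_3(s) = (s + 2)(s + 1)s(s - 2) / -6
  L_4(s) = (s + 2)(s + 1)s(s - 1) / 24
Then p(s) = 95·L_0(s) + 5·L_1(s) + 1·L_2(s) - 1·L_3(s) + 59·L_4(s).
Expanding and collecting terms gives p(s) = 6s⁴ - 2s³ - 5s² - s + 1.
Check: p(-2) = 95. ✓

p(s) = 6s^4 - 2s^3 - 5s^2 - s + 1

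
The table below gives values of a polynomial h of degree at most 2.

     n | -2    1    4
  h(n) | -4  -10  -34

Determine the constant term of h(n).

Write h(n) = an^2 + bn + c. Substituting each data point gives a linear system:
  4a - 2b + c = -4
  a + b + c = -10
  16a + 4b + c = -34
Solving the system yields a = -1, b = -3, c = -6.
So h(n) = -n² - 3n - 6.
The constant term is -6.

-6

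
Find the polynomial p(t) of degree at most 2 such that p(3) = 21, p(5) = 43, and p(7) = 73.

p(t) = t^2 + 3t + 3

Write p(t) = at^2 + bt + c. Substituting each data point gives a linear system:
  9a + 3b + c = 21
  25a + 5b + c = 43
  49a + 7b + c = 73
Solving the system yields a = 1, b = 3, c = 3.
So p(t) = t² + 3t + 3.
Check: p(7) = 73. ✓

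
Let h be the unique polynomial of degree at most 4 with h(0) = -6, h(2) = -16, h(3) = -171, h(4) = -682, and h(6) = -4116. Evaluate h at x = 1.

Using the Lagrange interpolation formula with nodes 0, 2, 3, 4, 6:
  L_0(x) = (x - 2)(x - 3)(x - 4)(x - 6) / 144
  L_1(x) = x(x - 3)(x - 4)(x - 6) / -16
  L_2(x) = x(x - 2)(x - 4)(x - 6) / 9
  L_3(x) = x(x - 2)(x - 3)(x - 6) / -16
  L_4(x) = x(x - 2)(x - 3)(x - 4) / 144
Then h(x) = -6·L_0(x) - 16·L_1(x) - 171·L_2(x) - 682·L_3(x) - 4116·L_4(x).
Expanding and collecting terms gives h(x) = -4x^4 + 4x^3 + 6x^2 - x - 6.
Evaluating at x = 1: h(1) = -1.

-1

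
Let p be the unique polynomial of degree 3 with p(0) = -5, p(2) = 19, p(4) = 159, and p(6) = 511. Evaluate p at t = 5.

Using the Lagrange interpolation formula with nodes 0, 2, 4, 6:
  L_0(t) = (t - 2)(t - 4)(t - 6) / -48
  L_1(t) = t(t - 4)(t - 6) / 16
  L_2(t) = t(t - 2)(t - 6) / -16
  L_3(t) = t(t - 2)(t - 4) / 48
Then p(t) = -5·L_0(t) + 19·L_1(t) + 159·L_2(t) + 511·L_3(t).
Expanding and collecting terms gives p(t) = 2t^3 + (5/2)t^2 - t - 5.
Evaluating at t = 5: p(5) = 605/2.

605/2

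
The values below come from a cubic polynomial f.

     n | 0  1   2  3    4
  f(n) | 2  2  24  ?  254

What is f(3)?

98

On equispaced nodes a degree-3 polynomial has vanishing fourth forward difference, so
  f(0) - 4·f(1) + 6·f(2) - 4·f(3) + f(4) = 0.
Substituting the known values and solving for f(3):
  -4·f(3) = -392
  f(3) = 98.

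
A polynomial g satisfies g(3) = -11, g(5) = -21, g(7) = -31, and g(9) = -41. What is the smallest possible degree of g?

Forward differences of the values at n = 3, 5, 7, 9:
  g  : -11  -21  -31  -41
  Δ  : -10  -10  -10
  Δ^2: 0  0
  Δ^3: 0
The first differences are constant (-10) and nonzero, while all higher differences vanish, so the minimal degree is 1.

1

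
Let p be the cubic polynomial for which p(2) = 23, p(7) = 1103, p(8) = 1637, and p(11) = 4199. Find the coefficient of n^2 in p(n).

2

Write p(n) = an^3 + bn^2 + cn + d. Substituting each data point gives a linear system:
  8a + 4b + 2c + d = 23
  343a + 49b + 7c + d = 1103
  512a + 64b + 8c + d = 1637
  1331a + 121b + 11c + d = 4199
Solving the system yields a = 3, b = 2, c = -3, d = -3.
So p(n) = 3n^3 + 2n^2 - 3n - 3.
The coefficient of n^2 is 2.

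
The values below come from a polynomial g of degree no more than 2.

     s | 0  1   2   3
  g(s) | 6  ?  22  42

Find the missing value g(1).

10

The 3 known points determine the degree-2 polynomial uniquely.
Write g(s) = as^2 + bs + c. Substituting each data point gives a linear system:
  c = 6
  4a + 2b + c = 22
  9a + 3b + c = 42
Solving the system yields a = 4, b = 0, c = 6.
So g(s) = 4s² + 6.
Then g(1) = 10.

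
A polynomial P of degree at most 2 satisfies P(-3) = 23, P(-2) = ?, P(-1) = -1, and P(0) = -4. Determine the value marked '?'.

The 3 known points determine the degree-2 polynomial uniquely.
Write P(t) = at^2 + bt + c. Substituting each data point gives a linear system:
  9a - 3b + c = 23
  a - b + c = -1
  c = -4
Solving the system yields a = 3, b = 0, c = -4.
So P(t) = 3t^2 - 4.
Then P(-2) = 8.

8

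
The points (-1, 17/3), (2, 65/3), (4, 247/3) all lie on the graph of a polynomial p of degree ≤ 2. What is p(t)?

p(t) = 5t^2 + (1/3)t + 1

Using the Lagrange interpolation formula with nodes -1, 2, 4:
  L_0(t) = (t - 2)(t - 4) / 15
  L_1(t) = (t + 1)(t - 4) / -6
  L_2(t) = (t + 1)(t - 2) / 10
Then p(t) = 17/3·L_0(t) + 65/3·L_1(t) + 247/3·L_2(t).
Expanding and collecting terms gives p(t) = 5t² + (1/3)t + 1.
Check: p(4) = 247/3. ✓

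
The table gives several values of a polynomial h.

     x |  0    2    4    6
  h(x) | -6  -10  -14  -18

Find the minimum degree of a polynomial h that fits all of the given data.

1

Forward differences of the values at x = 0, 2, 4, 6:
  h  : -6  -10  -14  -18
  Δ  : -4  -4  -4
  Δ^2: 0  0
  Δ^3: 0
The first differences are constant (-4) and nonzero, while all higher differences vanish, so the minimal degree is 1.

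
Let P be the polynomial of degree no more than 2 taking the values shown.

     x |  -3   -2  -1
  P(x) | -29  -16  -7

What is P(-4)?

-46

Forward differences of the values at x = -3, -2, -1:
  P  : -29  -16  -7
  Δ  : 13  9
  Δ^2: -4
The second differences are constant, confirming degree 2.
Interpolating (Newton forward form) and evaluating at x = -4 gives P(-4) = -46.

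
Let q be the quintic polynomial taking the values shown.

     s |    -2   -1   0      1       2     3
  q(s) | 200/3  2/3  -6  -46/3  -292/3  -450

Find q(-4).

Forward differences of the values at s = -2, -1, 0, 1, 2, 3:
  q  : 200/3  2/3  -6  -46/3  -292/3  -450
  Δ  : -66  -20/3  -28/3  -82  -1058/3
  Δ^2: 178/3  -8/3  -218/3  -812/3
  Δ^3: -62  -70  -198
  Δ^4: -8  -128
  Δ^5: -120
The fifth differences are constant, confirming degree 5.
Interpolating (Newton forward form) and evaluating at s = -4 gives q(-4) = 3914/3.

3914/3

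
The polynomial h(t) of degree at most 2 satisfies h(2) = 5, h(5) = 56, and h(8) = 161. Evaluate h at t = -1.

8

Forward differences of the values at t = 2, 5, 8:
  h  : 5  56  161
  Δ  : 51  105
  Δ^2: 54
The second differences are constant, confirming degree 2.
Interpolating (Newton forward form) and evaluating at t = -1 gives h(-1) = 8.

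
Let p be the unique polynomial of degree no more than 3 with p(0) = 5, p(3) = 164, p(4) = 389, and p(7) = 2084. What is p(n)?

Write p(n) = an^3 + bn^2 + cn + d. Substituting each data point gives a linear system:
  d = 5
  27a + 9b + 3c + d = 164
  64a + 16b + 4c + d = 389
  343a + 49b + 7c + d = 2084
Solving the system yields a = 6, b = 1, c = -4, d = 5.
So p(n) = 6n³ + n² - 4n + 5.
Check: p(3) = 164. ✓

p(n) = 6n^3 + n^2 - 4n + 5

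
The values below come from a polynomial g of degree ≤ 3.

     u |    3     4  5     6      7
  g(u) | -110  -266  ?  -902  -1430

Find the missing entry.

On equispaced nodes a degree-3 polynomial has vanishing fourth forward difference, so
  g(3) - 4·g(4) + 6·g(5) - 4·g(6) + g(7) = 0.
Substituting the known values and solving for g(5):
  6·g(5) = -3132
  g(5) = -522.

-522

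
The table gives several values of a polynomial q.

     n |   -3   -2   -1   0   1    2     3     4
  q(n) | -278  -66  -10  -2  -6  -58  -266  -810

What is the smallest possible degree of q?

Forward differences of the values at n = -3, -2, -1, 0, 1, 2, 3, 4:
  q  : -278  -66  -10  -2  -6  -58  -266  -810
  Δ  : 212  56  8  -4  -52  -208  -544
  Δ^2: -156  -48  -12  -48  -156  -336
  Δ^3: 108  36  -36  -108  -180
  Δ^4: -72  -72  -72  -72
  Δ^5: 0  0  0
  Δ^6: 0  0
  Δ^7: 0
The fourth differences are constant (-72) and nonzero, while all higher differences vanish, so the minimal degree is 4.

4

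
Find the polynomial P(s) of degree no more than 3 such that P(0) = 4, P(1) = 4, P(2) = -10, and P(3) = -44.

Write P(s) = as^3 + bs^2 + cs + d. Substituting each data point gives a linear system:
  d = 4
  a + b + c + d = 4
  8a + 4b + 2c + d = -10
  27a + 9b + 3c + d = -44
Solving the system yields a = -1, b = -4, c = 5, d = 4.
So P(s) = -s³ - 4s² + 5s + 4.
Check: P(1) = 4. ✓

P(s) = -s^3 - 4s^2 + 5s + 4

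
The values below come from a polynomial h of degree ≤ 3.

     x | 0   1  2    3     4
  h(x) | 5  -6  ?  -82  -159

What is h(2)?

-33

The 4 known points determine the degree-3 polynomial uniquely.
Write h(x) = ax^3 + bx^2 + cx + d. Substituting each data point gives a linear system:
  d = 5
  a + b + c + d = -6
  27a + 9b + 3c + d = -82
  64a + 16b + 4c + d = -159
Solving the system yields a = -1, b = -5, c = -5, d = 5.
So h(x) = -x^3 - 5x^2 - 5x + 5.
Then h(2) = -33.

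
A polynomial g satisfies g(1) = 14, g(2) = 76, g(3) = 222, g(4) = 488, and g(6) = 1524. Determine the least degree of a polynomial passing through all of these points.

3

Divided differences on the nodes 1, 2, 3, 4, 6:
  order 0: 14  76  222  488  1524
  order 1: 62  146  266  518
  order 2: 42  60  84
  order 3: 6  6
  order 4: 0
The order-3 divided differences are all 6 (nonzero) and every higher order vanishes, so the data lies on a polynomial of degree exactly 3.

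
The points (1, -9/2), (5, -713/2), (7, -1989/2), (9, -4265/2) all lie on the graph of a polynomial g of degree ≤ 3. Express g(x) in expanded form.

Write g(x) = ax^3 + bx^2 + cx + d. Substituting each data point gives a linear system:
  a + b + c + d = -9/2
  125a + 25b + 5c + d = -713/2
  343a + 49b + 7c + d = -1989/2
  729a + 81b + 9c + d = -4265/2
Solving the system yields a = -3, b = 1/2, c = 2, d = -4.
So g(x) = -3x³ + (1/2)x² + 2x - 4.
Check: g(7) = -1989/2. ✓

g(x) = -3x^3 + (1/2)x^2 + 2x - 4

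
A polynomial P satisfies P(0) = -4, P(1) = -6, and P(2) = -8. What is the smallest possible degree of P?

1

Forward differences of the values at x = 0, 1, 2:
  P  : -4  -6  -8
  Δ  : -2  -2
  Δ^2: 0
The first differences are constant (-2) and nonzero, while all higher differences vanish, so the minimal degree is 1.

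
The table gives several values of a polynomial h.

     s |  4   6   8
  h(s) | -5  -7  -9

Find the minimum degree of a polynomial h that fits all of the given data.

Forward differences of the values at s = 4, 6, 8:
  h  : -5  -7  -9
  Δ  : -2  -2
  Δ^2: 0
The first differences are constant (-2) and nonzero, while all higher differences vanish, so the minimal degree is 1.

1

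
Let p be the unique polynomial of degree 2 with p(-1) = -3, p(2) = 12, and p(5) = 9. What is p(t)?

Write p(t) = at^2 + bt + c. Substituting each data point gives a linear system:
  a - b + c = -3
  4a + 2b + c = 12
  25a + 5b + c = 9
Solving the system yields a = -1, b = 6, c = 4.
So p(t) = -t² + 6t + 4.
Check: p(2) = 12. ✓

p(t) = -t^2 + 6t + 4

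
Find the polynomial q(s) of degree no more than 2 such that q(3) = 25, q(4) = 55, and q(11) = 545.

Using the Lagrange interpolation formula with nodes 3, 4, 11:
  L_0(s) = (s - 4)(s - 11) / 8
  L_1(s) = (s - 3)(s - 11) / -7
  L_2(s) = (s - 3)(s - 4) / 56
Then q(s) = 25·L_0(s) + 55·L_1(s) + 545·L_2(s).
Expanding and collecting terms gives q(s) = 5s^2 - 5s - 5.
Check: q(11) = 545. ✓

q(s) = 5s^2 - 5s - 5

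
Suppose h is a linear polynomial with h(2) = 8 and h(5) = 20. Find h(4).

Using the Lagrange interpolation formula with nodes 2, 5:
  L_0(n) = (n - 5) / -3
  L_1(n) = (n - 2) / 3
Then h(n) = 8·L_0(n) + 20·L_1(n).
Expanding and collecting terms gives h(n) = 4n.
Evaluating at n = 4: h(4) = 16.

16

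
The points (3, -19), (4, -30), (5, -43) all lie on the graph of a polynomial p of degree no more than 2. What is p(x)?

p(x) = -x^2 - 4x + 2

Write p(x) = ax^2 + bx + c. Substituting each data point gives a linear system:
  9a + 3b + c = -19
  16a + 4b + c = -30
  25a + 5b + c = -43
Solving the system yields a = -1, b = -4, c = 2.
So p(x) = -x^2 - 4x + 2.
Check: p(3) = -19. ✓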